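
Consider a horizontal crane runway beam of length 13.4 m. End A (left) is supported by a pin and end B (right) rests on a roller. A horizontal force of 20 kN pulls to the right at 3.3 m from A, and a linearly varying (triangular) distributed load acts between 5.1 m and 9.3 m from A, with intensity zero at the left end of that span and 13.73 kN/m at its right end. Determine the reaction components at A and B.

A_x = -20.00 kN, A_y = 11.83 kN, B_y = 17.00 kN

Resultant of the triangular load: ½ × 13.73 × 4.2 = 28.833 kN, acting at 7.9 m from A (one-third of the span from the peak).
Moments about A: B_y·13.4 − (½·13.73·4.2)·7.9 = 0 → B_y = 227.7807/13.4 = 16.9986 ≈ 17.00 kN.
ΣF_y = 0: A_y + 16.9986 − ½·13.73·4.2 = 0 → A_y = 11.83 kN.
ΣF_x = 0: A_x + 20 = 0 → A_x = -20.00 kN.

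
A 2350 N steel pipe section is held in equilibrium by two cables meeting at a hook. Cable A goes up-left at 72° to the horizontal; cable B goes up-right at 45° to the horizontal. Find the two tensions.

ΣF_x = 0: −T_A·cos72° + T_B·cos45° = 0 → T_B = 0.437016·T_A.
ΣF_y = 0: T_A·sin72° + T_B·sin45° = 2350.
Substitute: T_A·(0.951057 + 0.437016·0.707107) = 2350 → T_A = 1864.97 ≈ 1865 N.
Then T_B = 0.437016 × 1864.97 = 815.0 N.

T_A = 1865 N, T_B = 815.0 N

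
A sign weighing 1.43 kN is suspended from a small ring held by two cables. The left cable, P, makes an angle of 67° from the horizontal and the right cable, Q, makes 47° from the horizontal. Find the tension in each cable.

T_P = 1.068 kN, T_Q = 0.6116 kN

ΣF_x = 0: −T_P·cos67° + T_Q·cos47° = 0 → T_Q = 0.572921·T_P.
ΣF_y = 0: T_P·sin67° + T_Q·sin47° = 1.43.
Substitute: T_P·(0.920505 + 0.572921·0.731354) = 1.43 → T_P = 1.06755 ≈ 1.068 kN.
Then T_Q = 0.572921 × 1.06755 = 0.6116 kN.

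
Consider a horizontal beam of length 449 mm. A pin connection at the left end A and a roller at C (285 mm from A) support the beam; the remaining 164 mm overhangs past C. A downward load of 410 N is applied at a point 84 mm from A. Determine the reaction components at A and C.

A_x = 0, A_y = 289.2 N, C_y = 120.8 N

ΣM about A: C_y·285 − 410·84 = 0 → C_y = 34440/285 = 120.842 ≈ 120.8 N.
ΣF_y = 0: A_y + 120.842 − 410 = 0 → A_y = 289.2 N.
ΣF_x = 0: no horizontal applied forces, so A_x = 0.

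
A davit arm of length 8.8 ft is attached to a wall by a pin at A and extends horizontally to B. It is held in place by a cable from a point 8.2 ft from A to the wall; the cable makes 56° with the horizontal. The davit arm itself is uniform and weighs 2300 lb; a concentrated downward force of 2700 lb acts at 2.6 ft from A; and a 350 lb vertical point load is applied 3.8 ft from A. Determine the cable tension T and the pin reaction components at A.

T = 2717 lb, A_x = 1519 lb, A_y = 3098 lb

ΣM about A: T·sin56°·8.2 − 2300·4.4 − 2700·2.6 − 350·3.8 = 0 → T = 18470/(8.2·0.829038) = 2716.93 ≈ 2717 lb.
ΣF_x = 0: A_x − T·cos56° = 0 → A_x = 2716.93 × 0.559193 = 1519 lb.
ΣF_y = 0: A_y + T·sin56° − 2300 − 2700 − 350 = 0 → A_y = 5350 − 2716.93 × 0.829038 = 3098 lb.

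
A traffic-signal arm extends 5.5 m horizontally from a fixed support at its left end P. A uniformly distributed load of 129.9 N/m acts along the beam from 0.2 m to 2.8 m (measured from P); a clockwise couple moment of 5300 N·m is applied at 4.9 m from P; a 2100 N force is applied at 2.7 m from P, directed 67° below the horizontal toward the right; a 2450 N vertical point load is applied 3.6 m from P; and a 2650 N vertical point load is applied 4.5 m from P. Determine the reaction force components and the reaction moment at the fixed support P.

P_x = -820.5 N, P_y = 7371 N, M_P = 31770 N·m

Resultant of the distributed load: 129.9 × 2.6 = 337.74 N at 1.5 m from P.
ΣF_x = 0: P_x + 2100·cos67° = 0 → P_x = -820.5 N.
ΣF_y = 0: P_y − 129.9·2.6 − 2100·sin67° − 2450 − 2650 = 0 → P_y = 7371 N.
ΣM about P: M_P − (129.9·2.6)·1.5 − 5300 − 2100·sin67°·2.7 − 2450·3.6 − 2650·4.5 = 0 → M_P = 31770 N·m.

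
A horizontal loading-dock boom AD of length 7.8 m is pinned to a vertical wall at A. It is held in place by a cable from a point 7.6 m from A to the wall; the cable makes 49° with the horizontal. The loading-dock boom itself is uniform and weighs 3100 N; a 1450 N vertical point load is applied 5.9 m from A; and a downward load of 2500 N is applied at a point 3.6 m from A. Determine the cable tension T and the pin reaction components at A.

ΣM about A: T·sin49°·7.6 − 3100·3.9 − 1450·5.9 − 2500·3.6 = 0 → T = 29645/(7.6·0.75471) = 5168.42 ≈ 5168 N.
ΣF_x = 0: A_x − T·cos49° = 0 → A_x = 5168.42 × 0.656059 = 3391 N.
ΣF_y = 0: A_y + T·sin49° − 3100 − 1450 − 2500 = 0 → A_y = 7050 − 5168.42 × 0.75471 = 3149 N.

T = 5168 N, A_x = 3391 N, A_y = 3149 N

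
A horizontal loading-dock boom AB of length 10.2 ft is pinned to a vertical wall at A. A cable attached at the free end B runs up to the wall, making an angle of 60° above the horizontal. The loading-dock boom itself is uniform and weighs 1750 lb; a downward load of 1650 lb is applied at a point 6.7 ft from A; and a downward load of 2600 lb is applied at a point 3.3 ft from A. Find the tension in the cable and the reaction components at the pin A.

T = 3233 lb, A_x = 1617 lb, A_y = 3200 lb

ΣM about A: T·sin60°·10.2 − 1750·5.1 − 1650·6.7 − 2600·3.3 = 0 → T = 28560/(10.2·0.866025) = 3233.16 ≈ 3233 lb.
ΣF_x = 0: A_x − T·cos60° = 0 → A_x = 3233.16 × 0.5 = 1617 lb.
ΣF_y = 0: A_y + T·sin60° − 1750 − 1650 − 2600 = 0 → A_y = 6000 − 3233.16 × 0.866025 = 3200 lb.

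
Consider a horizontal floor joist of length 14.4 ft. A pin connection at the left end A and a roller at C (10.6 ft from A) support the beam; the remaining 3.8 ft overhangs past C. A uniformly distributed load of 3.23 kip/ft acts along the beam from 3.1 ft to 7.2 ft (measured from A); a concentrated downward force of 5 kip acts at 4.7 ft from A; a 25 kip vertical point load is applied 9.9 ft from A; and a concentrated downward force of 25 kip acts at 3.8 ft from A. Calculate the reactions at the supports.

Resultant of the distributed load: 3.23 × 4.1 = 13.243 kip at 5.15 ft from A.
ΣM about A: C_y·10.6 − (3.23·4.1)·5.15 − 5·4.7 − 25·9.9 − 25·3.8 = 0 → C_y = 434.20145/10.6 = 40.9624 ≈ 40.96 kip.
ΣF_y = 0: A_y + 40.9624 − 3.23·4.1 − 5 − 25 − 25 = 0 → A_y = 27.28 kip.
ΣF_x = 0: no horizontal applied forces, so A_x = 0.

A_x = 0, A_y = 27.28 kip, C_y = 40.96 kip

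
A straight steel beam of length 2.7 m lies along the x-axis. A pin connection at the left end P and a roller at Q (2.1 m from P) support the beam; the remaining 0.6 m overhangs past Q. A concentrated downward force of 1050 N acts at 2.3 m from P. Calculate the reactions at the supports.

P_x = 0, P_y = -100.0 N, Q_y = 1150 N

Taking moments about P: Q_y·2.1 − 1050·2.3 = 0 → Q_y = 2415/2.1 = 1150 N.
ΣF_y = 0: P_y + 1150 − 1050 = 0 → P_y = -100.0 N.
ΣF_x = 0: no horizontal applied forces, so P_x = 0.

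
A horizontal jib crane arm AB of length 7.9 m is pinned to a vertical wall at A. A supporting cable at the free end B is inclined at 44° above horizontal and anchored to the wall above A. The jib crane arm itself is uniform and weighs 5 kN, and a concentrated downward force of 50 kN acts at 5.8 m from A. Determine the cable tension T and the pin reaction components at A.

T = 56.44 kN, A_x = 40.60 kN, A_y = 15.79 kN

ΣM about A: T·sin44°·7.9 − 5·3.95 − 50·5.8 = 0 → T = 309.75/(7.9·0.694658) = 56.4434 ≈ 56.44 kN.
ΣF_x = 0: A_x − T·cos44° = 0 → A_x = 56.4434 × 0.71934 = 40.60 kN.
ΣF_y = 0: A_y + T·sin44° − 5 − 50 = 0 → A_y = 55 − 56.4434 × 0.694658 = 15.79 kN.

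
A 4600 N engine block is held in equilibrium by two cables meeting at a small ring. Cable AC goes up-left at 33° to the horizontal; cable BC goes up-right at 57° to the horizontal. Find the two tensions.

ΣF_x = 0: −T_AC·cos33° + T_BC·cos57° = 0 → T_BC = 1.53986·T_AC.
ΣF_y = 0: T_AC·sin33° + T_BC·sin57° = 4600.
Substitute: T_AC·(0.544639 + 1.53986·0.838671) = 4600 → T_AC = 2505.34 ≈ 2505 N.
Then T_BC = 1.53986 × 2505.34 = 3858 N.

T_AC = 2505 N, T_BC = 3858 N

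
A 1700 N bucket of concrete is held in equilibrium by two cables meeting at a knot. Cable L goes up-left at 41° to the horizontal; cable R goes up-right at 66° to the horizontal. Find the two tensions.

T_L = 723.0 N, T_R = 1342 N

ΣF_x = 0: −T_L·cos41° + T_R·cos66° = 0 → T_R = 1.85552·T_L.
ΣF_y = 0: T_L·sin41° + T_R·sin66° = 1700.
Substitute: T_L·(0.656059 + 1.85552·0.913545) = 1700 → T_L = 723.047 ≈ 723.0 N.
Then T_R = 1.85552 × 723.047 = 1342 N.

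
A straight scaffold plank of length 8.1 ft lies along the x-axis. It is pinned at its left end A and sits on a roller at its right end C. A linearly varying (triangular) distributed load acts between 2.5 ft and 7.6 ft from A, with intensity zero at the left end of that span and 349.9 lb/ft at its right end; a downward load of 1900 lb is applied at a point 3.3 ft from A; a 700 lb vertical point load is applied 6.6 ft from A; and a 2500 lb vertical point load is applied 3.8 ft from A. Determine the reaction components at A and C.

A_x = 0, A_y = 2825 lb, C_y = 3167 lb

Resultant of the triangular load: ½ × 349.9 × 5.1 = 892.245 lb, acting at 5.9 ft from A (one-third of the span from the peak).
Taking moments about A: C_y·8.1 − (½·349.9·5.1)·5.9 − 1900·3.3 − 700·6.6 − 2500·3.8 = 0 → C_y = 25654.2455/8.1 = 3167.19 ≈ 3167 lb.
ΣF_y = 0: A_y + 3167.19 − ½·349.9·5.1 − 1900 − 700 − 2500 = 0 → A_y = 2825 lb.
ΣF_x = 0: no horizontal applied forces, so A_x = 0.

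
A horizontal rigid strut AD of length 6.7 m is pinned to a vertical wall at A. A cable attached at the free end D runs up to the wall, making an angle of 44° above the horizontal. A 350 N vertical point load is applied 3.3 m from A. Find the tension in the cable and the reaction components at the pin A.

T = 248.2 N, A_x = 178.5 N, A_y = 177.6 N

ΣM about A: T·sin44°·6.7 − 350·3.3 = 0 → T = 1155/(6.7·0.694658) = 248.162 ≈ 248.2 N.
ΣF_x = 0: A_x − T·cos44° = 0 → A_x = 248.162 × 0.71934 = 178.5 N.
ΣF_y = 0: A_y + T·sin44° − 350 = 0 → A_y = 350 − 248.162 × 0.694658 = 177.6 N.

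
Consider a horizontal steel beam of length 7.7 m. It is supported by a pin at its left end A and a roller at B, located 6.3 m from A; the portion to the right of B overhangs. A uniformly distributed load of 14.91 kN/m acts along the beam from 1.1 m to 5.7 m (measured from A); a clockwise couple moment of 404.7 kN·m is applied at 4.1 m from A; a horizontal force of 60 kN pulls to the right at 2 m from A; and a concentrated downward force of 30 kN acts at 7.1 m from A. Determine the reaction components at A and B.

A_x = -60.00 kN, A_y = -36.48 kN, B_y = 135.1 kN

Resultant of the distributed load: 14.91 × 4.6 = 68.586 kN at 3.4 m from A.
Taking moments about A: B_y·6.3 − (14.91·4.6)·3.4 − 404.7 − 30·7.1 = 0 → B_y = 850.8924/6.3 = 135.062 ≈ 135.1 kN.
ΣF_y = 0: A_y + 135.062 − 14.91·4.6 − 30 = 0 → A_y = -36.48 kN.
ΣF_x = 0: A_x + 60 = 0 → A_x = -60.00 kN.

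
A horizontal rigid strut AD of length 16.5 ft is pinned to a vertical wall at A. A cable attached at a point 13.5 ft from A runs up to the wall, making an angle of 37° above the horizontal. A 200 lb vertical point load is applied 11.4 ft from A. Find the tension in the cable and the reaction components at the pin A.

T = 280.6 lb, A_x = 224.1 lb, A_y = 31.11 lb

ΣM about A: T·sin37°·13.5 − 200·11.4 = 0 → T = 2280/(13.5·0.601815) = 280.633 ≈ 280.6 lb.
ΣF_x = 0: A_x − T·cos37° = 0 → A_x = 280.633 × 0.798636 = 224.1 lb.
ΣF_y = 0: A_y + T·sin37° − 200 = 0 → A_y = 200 − 280.633 × 0.601815 = 31.11 lb.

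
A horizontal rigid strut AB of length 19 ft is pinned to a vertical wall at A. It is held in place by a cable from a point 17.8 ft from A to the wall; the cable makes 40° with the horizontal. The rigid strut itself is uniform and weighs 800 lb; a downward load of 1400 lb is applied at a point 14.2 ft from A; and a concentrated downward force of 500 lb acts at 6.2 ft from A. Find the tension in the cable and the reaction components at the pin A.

ΣM about A: T·sin40°·17.8 − 800·9.5 − 1400·14.2 − 500·6.2 = 0 → T = 30580/(17.8·0.642788) = 2672.7 ≈ 2673 lb.
ΣF_x = 0: A_x − T·cos40° = 0 → A_x = 2672.7 × 0.766044 = 2047 lb.
ΣF_y = 0: A_y + T·sin40° − 800 − 1400 − 500 = 0 → A_y = 2700 − 2672.7 × 0.642788 = 982.0 lb.

T = 2673 lb, A_x = 2047 lb, A_y = 982.0 lb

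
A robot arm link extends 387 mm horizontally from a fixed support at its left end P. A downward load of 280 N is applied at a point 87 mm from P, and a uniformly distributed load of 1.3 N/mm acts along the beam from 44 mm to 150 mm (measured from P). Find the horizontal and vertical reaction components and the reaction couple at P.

Resultant of the distributed load: 1.3 × 106 = 137.8 N at 97 mm from P.
ΣF_x = 0: P_x = 0.
ΣF_y = 0: P_y − 280 − 1.3·106 = 0 → P_y = 417.8 N.
ΣM about P: M_P − 280·87 − (1.3·106)·97 = 0 → M_P = 37730 N·mm.

P_x = 0, P_y = 417.8 N, M_P = 37730 N·mm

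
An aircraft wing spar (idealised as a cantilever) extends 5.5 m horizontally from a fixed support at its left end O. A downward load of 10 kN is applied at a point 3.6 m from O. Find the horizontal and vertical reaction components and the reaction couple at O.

ΣF_x = 0: O_x = 0.
ΣF_y = 0: O_y − 10 = 0 → O_y = 10.00 kN.
ΣM about O: M_O − 10·3.6 = 0 → M_O = 36.00 kN·m.

O_x = 0, O_y = 10.00 kN, M_O = 36.00 kN·m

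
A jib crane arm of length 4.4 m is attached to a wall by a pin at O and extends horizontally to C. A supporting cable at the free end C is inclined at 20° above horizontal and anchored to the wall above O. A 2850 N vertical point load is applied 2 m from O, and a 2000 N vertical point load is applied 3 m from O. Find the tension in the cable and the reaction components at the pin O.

T = 7775 N, O_x = 7306 N, O_y = 2191 N

ΣM about O: T·sin20°·4.4 − 2850·2 − 2000·3 = 0 → T = 11700/(4.4·0.34202) = 7774.66 ≈ 7775 N.
ΣF_x = 0: O_x − T·cos20° = 0 → O_x = 7774.66 × 0.939693 = 7306 N.
ΣF_y = 0: O_y + T·sin20° − 2850 − 2000 = 0 → O_y = 4850 − 7774.66 × 0.34202 = 2191 N.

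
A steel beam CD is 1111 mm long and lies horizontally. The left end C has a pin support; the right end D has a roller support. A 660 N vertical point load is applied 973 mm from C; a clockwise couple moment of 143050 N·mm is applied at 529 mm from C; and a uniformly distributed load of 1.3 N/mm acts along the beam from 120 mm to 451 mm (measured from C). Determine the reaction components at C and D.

C_x = 0, C_y = 272.9 N, D_y = 817.4 N

Resultant of the distributed load: 1.3 × 331 = 430.3 N at 285.5 mm from C.
ΣM about C: D_y·1111 − 660·973 − 143050 − (1.3·331)·285.5 = 0 → D_y = 908080.65/1111 = 817.354 ≈ 817.4 N.
ΣF_y = 0: C_y + 817.354 − 660 − 1.3·331 = 0 → C_y = 272.9 N.
ΣF_x = 0: no horizontal applied forces, so C_x = 0.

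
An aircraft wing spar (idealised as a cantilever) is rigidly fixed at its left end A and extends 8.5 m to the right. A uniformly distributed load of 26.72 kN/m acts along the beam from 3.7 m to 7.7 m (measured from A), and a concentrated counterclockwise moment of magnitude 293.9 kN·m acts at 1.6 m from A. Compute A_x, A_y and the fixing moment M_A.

Resultant of the distributed load: 26.72 × 4 = 106.88 kN at 5.7 m from A.
ΣF_x = 0: A_x = 0.
ΣF_y = 0: A_y − 26.72·4 = 0 → A_y = 106.9 kN.
ΣM about A: M_A − (26.72·4)·5.7 + 293.9 = 0 → M_A = 315.3 kN·m.

A_x = 0, A_y = 106.9 kN, M_A = 315.3 kN·m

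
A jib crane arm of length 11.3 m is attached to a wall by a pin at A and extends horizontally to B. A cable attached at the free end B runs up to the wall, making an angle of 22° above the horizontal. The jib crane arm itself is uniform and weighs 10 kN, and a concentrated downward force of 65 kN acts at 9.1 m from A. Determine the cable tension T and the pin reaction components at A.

T = 153.1 kN, A_x = 141.9 kN, A_y = 17.65 kN

ΣM about A: T·sin22°·11.3 − 10·5.65 − 65·9.1 = 0 → T = 648/(11.3·0.374607) = 153.081 ≈ 153.1 kN.
ΣF_x = 0: A_x − T·cos22° = 0 → A_x = 153.081 × 0.927184 = 141.9 kN.
ΣF_y = 0: A_y + T·sin22° − 10 − 65 = 0 → A_y = 75 − 153.081 × 0.374607 = 17.65 kN.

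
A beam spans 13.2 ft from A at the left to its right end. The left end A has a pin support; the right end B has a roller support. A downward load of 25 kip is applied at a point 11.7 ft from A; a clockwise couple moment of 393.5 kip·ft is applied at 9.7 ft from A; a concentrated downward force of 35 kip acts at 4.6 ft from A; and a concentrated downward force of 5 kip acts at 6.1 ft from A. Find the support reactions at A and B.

A_x = 0, A_y = -1.477 kip, B_y = 66.48 kip

Moments about A: B_y·13.2 − 25·11.7 − 393.5 − 35·4.6 − 5·6.1 = 0 → B_y = 877.5/13.2 = 66.4773 ≈ 66.48 kip.
ΣF_y = 0: A_y + 66.4773 − 25 − 35 − 5 = 0 → A_y = -1.477 kip.
ΣF_x = 0: no horizontal applied forces, so A_x = 0.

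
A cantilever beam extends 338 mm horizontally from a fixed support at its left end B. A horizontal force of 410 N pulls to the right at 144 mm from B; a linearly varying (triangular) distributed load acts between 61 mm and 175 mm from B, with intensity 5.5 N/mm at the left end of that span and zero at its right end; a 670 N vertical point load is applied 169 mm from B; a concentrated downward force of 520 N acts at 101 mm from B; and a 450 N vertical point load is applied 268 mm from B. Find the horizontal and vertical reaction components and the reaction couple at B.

Resultant of the triangular load: ½ × 5.5 × 114 = 313.5 N, acting at 99 mm from B (one-third of the span from the peak).
ΣF_x = 0: B_x + 410 = 0 → B_x = -410.0 N.
ΣF_y = 0: B_y − ½·5.5·114 − 670 − 520 − 450 = 0 → B_y = 1954 N.
ΣM about B: M_B − (½·5.5·114)·99 − 670·169 − 520·101 − 450·268 = 0 → M_B = 317400 N·mm.

B_x = -410.0 N, B_y = 1954 N, M_B = 317400 N·mm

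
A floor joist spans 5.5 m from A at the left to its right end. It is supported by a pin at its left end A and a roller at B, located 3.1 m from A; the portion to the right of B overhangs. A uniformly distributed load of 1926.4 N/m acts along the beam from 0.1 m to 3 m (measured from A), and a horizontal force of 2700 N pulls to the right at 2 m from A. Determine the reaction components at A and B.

A_x = -2700 N, A_y = 2793 N, B_y = 2793 N

Resultant of the distributed load: 1926.4 × 2.9 = 5586.56 N at 1.55 m from A.
Taking moments about A: B_y·3.1 − (1926.4·2.9)·1.55 = 0 → B_y = 8659.168/3.1 = 2793.28 ≈ 2793 N.
ΣF_y = 0: A_y + 2793.28 − 1926.4·2.9 = 0 → A_y = 2793 N.
ΣF_x = 0: A_x + 2700 = 0 → A_x = -2700 N.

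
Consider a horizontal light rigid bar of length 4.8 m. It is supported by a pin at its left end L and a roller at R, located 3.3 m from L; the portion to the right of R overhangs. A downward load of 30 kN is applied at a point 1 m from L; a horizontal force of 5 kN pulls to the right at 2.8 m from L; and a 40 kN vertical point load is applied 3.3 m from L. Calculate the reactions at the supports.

L_x = -5.000 kN, L_y = 20.91 kN, R_y = 49.09 kN

ΣM about L: R_y·3.3 − 30·1 − 40·3.3 = 0 → R_y = 162/3.3 = 49.0909 ≈ 49.09 kN.
ΣF_y = 0: L_y + 49.0909 − 30 − 40 = 0 → L_y = 20.91 kN.
ΣF_x = 0: L_x + 5 = 0 → L_x = -5.000 kN.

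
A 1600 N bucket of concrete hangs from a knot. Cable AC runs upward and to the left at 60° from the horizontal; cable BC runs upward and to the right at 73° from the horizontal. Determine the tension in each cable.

T_AC = 639.6 N, T_BC = 1094 N

ΣF_x = 0: −T_AC·cos60° + T_BC·cos73° = 0 → T_BC = 1.71015·T_AC.
ΣF_y = 0: T_AC·sin60° + T_BC·sin73° = 1600.
Substitute: T_AC·(0.866025 + 1.71015·0.956305) = 1600 → T_AC = 639.629 ≈ 639.6 N.
Then T_BC = 1.71015 × 639.629 = 1094 N.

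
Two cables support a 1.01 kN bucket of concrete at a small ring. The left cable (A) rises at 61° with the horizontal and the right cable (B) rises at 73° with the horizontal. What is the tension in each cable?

ΣF_x = 0: −T_A·cos61° + T_B·cos73° = 0 → T_B = 1.6582·T_A.
ΣF_y = 0: T_A·sin61° + T_B·sin73° = 1.01.
Substitute: T_A·(0.87462 + 1.6582·0.956305) = 1.01 → T_A = 0.410508 ≈ 0.4105 kN.
Then T_B = 1.6582 × 0.410508 = 0.6807 kN.

T_A = 0.4105 kN, T_B = 0.6807 kN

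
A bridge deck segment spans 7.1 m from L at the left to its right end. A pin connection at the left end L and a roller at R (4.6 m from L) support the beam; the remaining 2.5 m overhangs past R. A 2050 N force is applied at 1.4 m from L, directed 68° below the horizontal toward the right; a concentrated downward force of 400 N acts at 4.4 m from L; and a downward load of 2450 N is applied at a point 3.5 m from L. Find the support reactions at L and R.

L_x = -767.9 N, L_y = 1926 N, R_y = 2825 N

Moments about L: R_y·4.6 − 2050·sin68°·1.4 − 400·4.4 − 2450·3.5 = 0 → R_y = 12996/4.6 = 2825.22 ≈ 2825 N.
ΣF_y = 0: L_y + 2825.22 − 2050·sin68° − 400 − 2450 = 0 → L_y = 1926 N.
ΣF_x = 0: L_x + 2050·cos68° = 0 → L_x = -767.9 N.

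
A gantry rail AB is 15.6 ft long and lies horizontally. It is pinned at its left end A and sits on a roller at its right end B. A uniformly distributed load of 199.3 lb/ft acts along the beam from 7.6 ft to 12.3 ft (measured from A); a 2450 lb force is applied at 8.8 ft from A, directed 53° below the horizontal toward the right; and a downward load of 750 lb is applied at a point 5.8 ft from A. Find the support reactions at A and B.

Resultant of the distributed load: 199.3 × 4.7 = 936.71 lb at 9.95 ft from A.
Moments about A: B_y·15.6 − (199.3·4.7)·9.95 − 2450·sin53°·8.8 − 750·5.8 = 0 → B_y = 30888.8/15.6 = 1980.05 ≈ 1980 lb.
ΣF_y = 0: A_y + 1980.05 − 199.3·4.7 − 2450·sin53° − 750 = 0 → A_y = 1663 lb.
ΣF_x = 0: A_x + 2450·cos53° = 0 → A_x = -1474 lb.

A_x = -1474 lb, A_y = 1663 lb, B_y = 1980 lb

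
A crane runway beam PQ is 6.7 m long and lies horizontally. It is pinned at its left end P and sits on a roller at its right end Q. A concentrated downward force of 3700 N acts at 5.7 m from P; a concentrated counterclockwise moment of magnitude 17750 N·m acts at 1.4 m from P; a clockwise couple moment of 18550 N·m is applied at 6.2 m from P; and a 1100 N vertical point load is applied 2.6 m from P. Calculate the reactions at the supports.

ΣM about P: Q_y·6.7 − 3700·5.7 + 17750 − 18550 − 1100·2.6 = 0 → Q_y = 24750/6.7 = 3694.03 ≈ 3694 N.
ΣF_y = 0: P_y + 3694.03 − 3700 − 1100 = 0 → P_y = 1106 N.
ΣF_x = 0: no horizontal applied forces, so P_x = 0.

P_x = 0, P_y = 1106 N, Q_y = 3694 N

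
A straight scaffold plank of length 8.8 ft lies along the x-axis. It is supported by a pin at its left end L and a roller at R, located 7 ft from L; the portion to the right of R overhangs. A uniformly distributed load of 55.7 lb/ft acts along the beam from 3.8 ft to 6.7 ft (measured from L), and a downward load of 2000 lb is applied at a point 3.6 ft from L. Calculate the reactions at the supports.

L_x = 0, L_y = 1012 lb, R_y = 1150 lb

Resultant of the distributed load: 55.7 × 2.9 = 161.53 lb at 5.25 ft from L.
Taking moments about L: R_y·7 − (55.7·2.9)·5.25 − 2000·3.6 = 0 → R_y = 8048.0325/7 = 1149.72 ≈ 1150 lb.
ΣF_y = 0: L_y + 1149.72 − 55.7·2.9 − 2000 = 0 → L_y = 1012 lb.
ΣF_x = 0: no horizontal applied forces, so L_x = 0.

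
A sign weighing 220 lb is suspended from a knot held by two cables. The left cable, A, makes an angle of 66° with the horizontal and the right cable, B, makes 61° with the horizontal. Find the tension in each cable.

T_A = 133.6 lb, T_B = 112.0 lb

ΣF_x = 0: −T_A·cos66° + T_B·cos61° = 0 → T_B = 0.838962·T_A.
ΣF_y = 0: T_A·sin66° + T_B·sin61° = 220.
Substitute: T_A·(0.913545 + 0.838962·0.87462) = 220 → T_A = 133.55 ≈ 133.6 lb.
Then T_B = 0.838962 × 133.55 = 112.0 lb.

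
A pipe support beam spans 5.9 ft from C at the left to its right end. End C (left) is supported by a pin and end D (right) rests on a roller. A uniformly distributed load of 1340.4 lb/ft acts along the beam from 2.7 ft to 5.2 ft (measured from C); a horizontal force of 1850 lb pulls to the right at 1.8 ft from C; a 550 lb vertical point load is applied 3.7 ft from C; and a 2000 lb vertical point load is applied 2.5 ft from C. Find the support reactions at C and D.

C_x = -1850 lb, C_y = 2465 lb, D_y = 3436 lb

Resultant of the distributed load: 1340.4 × 2.5 = 3351 lb at 3.95 ft from C.
Taking moments about C: D_y·5.9 − (1340.4·2.5)·3.95 − 550·3.7 − 2000·2.5 = 0 → D_y = 20271.45/5.9 = 3435.84 ≈ 3436 lb.
ΣF_y = 0: C_y + 3435.84 − 1340.4·2.5 − 550 − 2000 = 0 → C_y = 2465 lb.
ΣF_x = 0: C_x + 1850 = 0 → C_x = -1850 lb.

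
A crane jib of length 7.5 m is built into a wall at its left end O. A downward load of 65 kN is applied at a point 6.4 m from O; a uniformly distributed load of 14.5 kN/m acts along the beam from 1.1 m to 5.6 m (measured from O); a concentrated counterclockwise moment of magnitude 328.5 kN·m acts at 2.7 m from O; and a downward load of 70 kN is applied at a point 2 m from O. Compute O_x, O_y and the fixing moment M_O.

Resultant of the distributed load: 14.5 × 4.5 = 65.25 kN at 3.35 m from O.
ΣF_x = 0: O_x = 0.
ΣF_y = 0: O_y − 65 − 14.5·4.5 − 70 = 0 → O_y = 200.2 kN.
ΣM about O: M_O − 65·6.4 − (14.5·4.5)·3.35 + 328.5 − 70·2 = 0 → M_O = 446.1 kN·m.

O_x = 0, O_y = 200.2 kN, M_O = 446.1 kN·m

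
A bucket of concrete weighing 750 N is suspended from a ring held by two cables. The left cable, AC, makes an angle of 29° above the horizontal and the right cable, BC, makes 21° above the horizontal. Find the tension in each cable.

T_AC = 914.0 N, T_BC = 856.3 N

ΣF_x = 0: −T_AC·cos29° + T_BC·cos21° = 0 → T_BC = 0.936845·T_AC.
ΣF_y = 0: T_AC·sin29° + T_BC·sin21° = 750.
Substitute: T_AC·(0.48481 + 0.936845·0.358368) = 750 → T_AC = 914.026 ≈ 914.0 N.
Then T_BC = 0.936845 × 914.026 = 856.3 N.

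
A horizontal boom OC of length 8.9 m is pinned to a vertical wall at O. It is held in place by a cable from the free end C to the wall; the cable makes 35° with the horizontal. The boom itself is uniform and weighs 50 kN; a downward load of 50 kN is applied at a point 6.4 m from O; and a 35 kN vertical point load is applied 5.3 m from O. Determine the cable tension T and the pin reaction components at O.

T = 142.6 kN, O_x = 116.8 kN, O_y = 53.20 kN

ΣM about O: T·sin35°·8.9 − 50·4.45 − 50·6.4 − 35·5.3 = 0 → T = 728/(8.9·0.573576) = 142.61 ≈ 142.6 kN.
ΣF_x = 0: O_x − T·cos35° = 0 → O_x = 142.61 × 0.819152 = 116.8 kN.
ΣF_y = 0: O_y + T·sin35° − 50 − 50 − 35 = 0 → O_y = 135 − 142.61 × 0.573576 = 53.20 kN.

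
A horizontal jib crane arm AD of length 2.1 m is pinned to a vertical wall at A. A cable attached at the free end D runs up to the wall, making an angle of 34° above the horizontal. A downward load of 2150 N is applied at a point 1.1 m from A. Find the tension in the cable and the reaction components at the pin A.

ΣM about A: T·sin34°·2.1 − 2150·1.1 = 0 → T = 2365/(2.1·0.559193) = 2013.96 ≈ 2014 N.
ΣF_x = 0: A_x − T·cos34° = 0 → A_x = 2013.96 × 0.829038 = 1670 N.
ΣF_y = 0: A_y + T·sin34° − 2150 = 0 → A_y = 2150 − 2013.96 × 0.559193 = 1024 N.

T = 2014 N, A_x = 1670 N, A_y = 1024 N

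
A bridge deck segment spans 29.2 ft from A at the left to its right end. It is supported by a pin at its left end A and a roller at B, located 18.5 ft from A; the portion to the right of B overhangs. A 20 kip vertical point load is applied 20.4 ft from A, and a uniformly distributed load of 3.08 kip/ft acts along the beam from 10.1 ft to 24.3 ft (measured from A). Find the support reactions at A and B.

A_x = 0, A_y = 1.019 kip, B_y = 62.72 kip

Resultant of the distributed load: 3.08 × 14.2 = 43.736 kip at 17.2 ft from A.
ΣM about A: B_y·18.5 − 20·20.4 − (3.08·14.2)·17.2 = 0 → B_y = 1160.2592/18.5 = 62.7167 ≈ 62.72 kip.
ΣF_y = 0: A_y + 62.7167 − 20 − 3.08·14.2 = 0 → A_y = 1.019 kip.
ΣF_x = 0: no horizontal applied forces, so A_x = 0.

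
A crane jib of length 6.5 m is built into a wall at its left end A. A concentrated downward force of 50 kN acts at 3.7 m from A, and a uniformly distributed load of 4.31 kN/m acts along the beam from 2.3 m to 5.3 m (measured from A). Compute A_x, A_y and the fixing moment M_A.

Resultant of the distributed load: 4.31 × 3 = 12.93 kN at 3.8 m from A.
ΣF_x = 0: A_x = 0.
ΣF_y = 0: A_y − 50 − 4.31·3 = 0 → A_y = 62.93 kN.
ΣM about A: M_A − 50·3.7 − (4.31·3)·3.8 = 0 → M_A = 234.1 kN·m.

A_x = 0, A_y = 62.93 kN, M_A = 234.1 kN·m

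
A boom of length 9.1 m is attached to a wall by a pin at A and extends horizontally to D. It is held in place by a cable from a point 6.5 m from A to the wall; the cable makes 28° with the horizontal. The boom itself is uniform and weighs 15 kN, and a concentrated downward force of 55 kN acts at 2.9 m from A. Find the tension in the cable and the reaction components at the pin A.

T = 74.63 kN, A_x = 65.90 kN, A_y = 34.96 kN

ΣM about A: T·sin28°·6.5 − 15·4.55 − 55·2.9 = 0 → T = 227.75/(6.5·0.469472) = 74.6338 ≈ 74.63 kN.
ΣF_x = 0: A_x − T·cos28° = 0 → A_x = 74.6338 × 0.882948 = 65.90 kN.
ΣF_y = 0: A_y + T·sin28° − 15 − 55 = 0 → A_y = 70 − 74.6338 × 0.469472 = 34.96 kN.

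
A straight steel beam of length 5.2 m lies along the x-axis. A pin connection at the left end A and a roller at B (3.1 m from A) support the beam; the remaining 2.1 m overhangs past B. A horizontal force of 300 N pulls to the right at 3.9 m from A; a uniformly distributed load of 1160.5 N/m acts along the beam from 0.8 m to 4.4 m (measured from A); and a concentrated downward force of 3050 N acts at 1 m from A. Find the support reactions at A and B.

A_x = -300.0 N, A_y = 2740 N, B_y = 4488 N

Resultant of the distributed load: 1160.5 × 3.6 = 4177.8 N at 2.6 m from A.
ΣM about A: B_y·3.1 − (1160.5·3.6)·2.6 − 3050·1 = 0 → B_y = 13912.28/3.1 = 4487.83 ≈ 4488 N.
ΣF_y = 0: A_y + 4487.83 − 1160.5·3.6 − 3050 = 0 → A_y = 2740 N.
ΣF_x = 0: A_x + 300 = 0 → A_x = -300.0 N.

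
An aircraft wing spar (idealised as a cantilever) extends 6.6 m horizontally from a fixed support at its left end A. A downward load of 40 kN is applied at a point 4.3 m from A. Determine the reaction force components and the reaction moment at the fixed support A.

A_x = 0, A_y = 40.00 kN, M_A = 172.0 kN·m

ΣF_x = 0: A_x = 0.
ΣF_y = 0: A_y − 40 = 0 → A_y = 40.00 kN.
ΣM about A: M_A − 40·4.3 = 0 → M_A = 172.0 kN·m.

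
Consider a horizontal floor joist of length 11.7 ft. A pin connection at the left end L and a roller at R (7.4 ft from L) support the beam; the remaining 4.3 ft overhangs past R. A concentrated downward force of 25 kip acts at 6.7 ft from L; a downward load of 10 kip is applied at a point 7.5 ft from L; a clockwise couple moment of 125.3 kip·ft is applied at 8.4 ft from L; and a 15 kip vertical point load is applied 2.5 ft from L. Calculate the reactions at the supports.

L_x = 0, L_y = -4.770 kip, R_y = 54.77 kip

Moments about L: R_y·7.4 − 25·6.7 − 10·7.5 − 125.3 − 15·2.5 = 0 → R_y = 405.3/7.4 = 54.7703 ≈ 54.77 kip.
ΣF_y = 0: L_y + 54.7703 − 25 − 10 − 15 = 0 → L_y = -4.770 kip.
ΣF_x = 0: no horizontal applied forces, so L_x = 0.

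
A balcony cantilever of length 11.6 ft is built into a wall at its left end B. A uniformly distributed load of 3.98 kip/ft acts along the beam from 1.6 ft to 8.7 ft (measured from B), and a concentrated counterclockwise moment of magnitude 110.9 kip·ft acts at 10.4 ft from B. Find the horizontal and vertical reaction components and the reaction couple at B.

B_x = 0, B_y = 28.26 kip, M_B = 34.63 kip·ft

Resultant of the distributed load: 3.98 × 7.1 = 28.258 kip at 5.15 ft from B.
ΣF_x = 0: B_x = 0.
ΣF_y = 0: B_y − 3.98·7.1 = 0 → B_y = 28.26 kip.
ΣM about B: M_B − (3.98·7.1)·5.15 + 110.9 = 0 → M_B = 34.63 kip·ft.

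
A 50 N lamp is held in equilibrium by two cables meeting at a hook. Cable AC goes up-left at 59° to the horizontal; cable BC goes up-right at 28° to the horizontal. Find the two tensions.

T_AC = 44.21 N, T_BC = 25.79 N

ΣF_x = 0: −T_AC·cos59° + T_BC·cos28° = 0 → T_BC = 0.583317·T_AC.
ΣF_y = 0: T_AC·sin59° + T_BC·sin28° = 50.
Substitute: T_AC·(0.857167 + 0.583317·0.469472) = 50 → T_AC = 44.208 ≈ 44.21 N.
Then T_BC = 0.583317 × 44.208 = 25.79 N.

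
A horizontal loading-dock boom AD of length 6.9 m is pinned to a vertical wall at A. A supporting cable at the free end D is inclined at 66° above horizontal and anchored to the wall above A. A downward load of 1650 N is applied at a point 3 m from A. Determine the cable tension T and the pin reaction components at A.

T = 785.3 N, A_x = 319.4 N, A_y = 932.6 N

ΣM about A: T·sin66°·6.9 − 1650·3 = 0 → T = 4950/(6.9·0.913545) = 785.283 ≈ 785.3 N.
ΣF_x = 0: A_x − T·cos66° = 0 → A_x = 785.283 × 0.406737 = 319.4 N.
ΣF_y = 0: A_y + T·sin66° − 1650 = 0 → A_y = 1650 − 785.283 × 0.913545 = 932.6 N.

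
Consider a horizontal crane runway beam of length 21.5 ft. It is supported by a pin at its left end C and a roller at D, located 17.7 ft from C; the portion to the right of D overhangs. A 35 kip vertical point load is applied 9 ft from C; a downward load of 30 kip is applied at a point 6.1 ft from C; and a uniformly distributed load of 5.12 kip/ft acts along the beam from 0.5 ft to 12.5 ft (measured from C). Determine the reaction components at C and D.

Resultant of the distributed load: 5.12 × 12 = 61.44 kip at 6.5 ft from C.
ΣM about C: D_y·17.7 − 35·9 − 30·6.1 − (5.12·12)·6.5 = 0 → D_y = 897.36/17.7 = 50.6983 ≈ 50.70 kip.
ΣF_y = 0: C_y + 50.6983 − 35 − 30 − 5.12·12 = 0 → C_y = 75.74 kip.
ΣF_x = 0: no horizontal applied forces, so C_x = 0.

C_x = 0, C_y = 75.74 kip, D_y = 50.70 kip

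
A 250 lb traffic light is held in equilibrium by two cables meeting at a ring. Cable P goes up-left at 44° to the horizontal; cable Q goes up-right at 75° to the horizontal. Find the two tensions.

T_P = 73.98 lb, T_Q = 205.6 lb

ΣF_x = 0: −T_P·cos44° + T_Q·cos75° = 0 → T_Q = 2.77932·T_P.
ΣF_y = 0: T_P·sin44° + T_Q·sin75° = 250.
Substitute: T_P·(0.694658 + 2.77932·0.965926) = 250 → T_P = 73.9804 ≈ 73.98 lb.
Then T_Q = 2.77932 × 73.9804 = 205.6 lb.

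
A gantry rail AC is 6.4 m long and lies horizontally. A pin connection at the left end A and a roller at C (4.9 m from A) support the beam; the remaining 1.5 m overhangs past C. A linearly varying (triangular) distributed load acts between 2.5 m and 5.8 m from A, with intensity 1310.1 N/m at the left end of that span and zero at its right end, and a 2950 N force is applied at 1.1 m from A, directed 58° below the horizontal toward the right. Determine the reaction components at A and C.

Resultant of the triangular load: ½ × 1310.1 × 3.3 = 2161.665 N, acting at 3.6 m from A (one-third of the span from the peak).
Taking moments about A: C_y·4.9 − (½·1310.1·3.3)·3.6 − 2950·sin58°·1.1 = 0 → C_y = 10533.9/4.9 = 2149.78 ≈ 2150 N.
ΣF_y = 0: A_y + 2149.78 − ½·1310.1·3.3 − 2950·sin58° = 0 → A_y = 2514 N.
ΣF_x = 0: A_x + 2950·cos58° = 0 → A_x = -1563 N.

A_x = -1563 N, A_y = 2514 N, C_y = 2150 N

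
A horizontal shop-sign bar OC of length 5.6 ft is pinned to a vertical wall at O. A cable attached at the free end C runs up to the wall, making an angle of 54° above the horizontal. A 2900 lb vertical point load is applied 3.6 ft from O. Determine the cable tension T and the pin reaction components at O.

T = 2304 lb, O_x = 1354 lb, O_y = 1036 lb

ΣM about O: T·sin54°·5.6 − 2900·3.6 = 0 → T = 10440/(5.6·0.809017) = 2304.38 ≈ 2304 lb.
ΣF_x = 0: O_x − T·cos54° = 0 → O_x = 2304.38 × 0.587785 = 1354 lb.
ΣF_y = 0: O_y + T·sin54° − 2900 = 0 → O_y = 2900 − 2304.38 × 0.809017 = 1036 lb.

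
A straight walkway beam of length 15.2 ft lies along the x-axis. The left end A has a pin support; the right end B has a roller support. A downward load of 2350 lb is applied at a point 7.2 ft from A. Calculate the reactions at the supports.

A_x = 0, A_y = 1237 lb, B_y = 1113 lb

Moments about A: B_y·15.2 − 2350·7.2 = 0 → B_y = 16920/15.2 = 1113.16 ≈ 1113 lb.
ΣF_y = 0: A_y + 1113.16 − 2350 = 0 → A_y = 1237 lb.
ΣF_x = 0: no horizontal applied forces, so A_x = 0.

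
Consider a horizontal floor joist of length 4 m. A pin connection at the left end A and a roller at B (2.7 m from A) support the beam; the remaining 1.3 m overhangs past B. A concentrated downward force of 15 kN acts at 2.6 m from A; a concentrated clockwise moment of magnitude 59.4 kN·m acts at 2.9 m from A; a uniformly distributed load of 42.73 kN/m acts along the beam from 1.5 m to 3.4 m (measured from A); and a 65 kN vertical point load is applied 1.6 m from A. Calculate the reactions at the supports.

Resultant of the distributed load: 42.73 × 1.9 = 81.187 kN at 2.45 m from A.
Moments about A: B_y·2.7 − 15·2.6 − 59.4 − (42.73·1.9)·2.45 − 65·1.6 = 0 → B_y = 401.30815/2.7 = 148.633 ≈ 148.6 kN.
ΣF_y = 0: A_y + 148.633 − 15 − 42.73·1.9 − 65 = 0 → A_y = 12.55 kN.
ΣF_x = 0: no horizontal applied forces, so A_x = 0.

A_x = 0, A_y = 12.55 kN, B_y = 148.6 kN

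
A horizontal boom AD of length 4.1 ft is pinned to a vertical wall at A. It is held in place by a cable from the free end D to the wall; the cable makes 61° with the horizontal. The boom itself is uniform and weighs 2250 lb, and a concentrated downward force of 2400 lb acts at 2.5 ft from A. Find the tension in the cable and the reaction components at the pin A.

ΣM about A: T·sin61°·4.1 − 2250·2.05 − 2400·2.5 = 0 → T = 10612.5/(4.1·0.87462) = 2959.47 ≈ 2959 lb.
ΣF_x = 0: A_x − T·cos61° = 0 → A_x = 2959.47 × 0.48481 = 1435 lb.
ΣF_y = 0: A_y + T·sin61° − 2250 − 2400 = 0 → A_y = 4650 − 2959.47 × 0.87462 = 2062 lb.

T = 2959 lb, A_x = 1435 lb, A_y = 2062 lb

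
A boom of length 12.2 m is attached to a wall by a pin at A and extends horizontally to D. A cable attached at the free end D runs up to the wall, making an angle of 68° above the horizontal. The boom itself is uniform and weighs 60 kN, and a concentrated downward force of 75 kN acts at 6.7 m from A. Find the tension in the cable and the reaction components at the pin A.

T = 76.78 kN, A_x = 28.76 kN, A_y = 63.81 kN

ΣM about A: T·sin68°·12.2 − 60·6.1 − 75·6.7 = 0 → T = 868.5/(12.2·0.927184) = 76.7793 ≈ 76.78 kN.
ΣF_x = 0: A_x − T·cos68° = 0 → A_x = 76.7793 × 0.374607 = 28.76 kN.
ΣF_y = 0: A_y + T·sin68° − 60 − 75 = 0 → A_y = 135 − 76.7793 × 0.927184 = 63.81 kN.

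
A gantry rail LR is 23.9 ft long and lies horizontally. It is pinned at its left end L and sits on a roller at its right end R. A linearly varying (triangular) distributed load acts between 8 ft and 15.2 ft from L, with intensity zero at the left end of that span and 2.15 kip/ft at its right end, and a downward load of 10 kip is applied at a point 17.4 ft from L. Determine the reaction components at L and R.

Resultant of the triangular load: ½ × 2.15 × 7.2 = 7.74 kip, acting at 12.8 ft from L (one-third of the span from the peak).
ΣM about L: R_y·23.9 − (½·2.15·7.2)·12.8 − 10·17.4 = 0 → R_y = 273.072/23.9 = 11.4256 ≈ 11.43 kip.
ΣF_y = 0: L_y + 11.4256 − ½·2.15·7.2 − 10 = 0 → L_y = 6.314 kip.
ΣF_x = 0: no horizontal applied forces, so L_x = 0.

L_x = 0, L_y = 6.314 kip, R_y = 11.43 kip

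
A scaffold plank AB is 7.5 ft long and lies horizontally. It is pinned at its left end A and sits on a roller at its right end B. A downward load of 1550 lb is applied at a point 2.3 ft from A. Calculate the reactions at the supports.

Taking moments about A: B_y·7.5 − 1550·2.3 = 0 → B_y = 3565/7.5 = 475.333 ≈ 475.3 lb.
ΣF_y = 0: A_y + 475.333 − 1550 = 0 → A_y = 1075 lb.
ΣF_x = 0: no horizontal applied forces, so A_x = 0.

A_x = 0, A_y = 1075 lb, B_y = 475.3 lb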